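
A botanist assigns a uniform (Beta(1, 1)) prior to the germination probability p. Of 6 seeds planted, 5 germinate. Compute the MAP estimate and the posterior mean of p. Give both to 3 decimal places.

Posterior: Beta(1+5, 1+1) = Beta(6, 2).
Mode = (6−1)/(6+2−2) = 5/6 = 0.833.
With a flat prior the MAP equals the MLE, 5/6.
Mean = 6/(6+2) = 6/8 = 0.750.
The posterior is left-skewed, so the mode exceeds the mean.

MAP = 0.833; posterior mean = 0.750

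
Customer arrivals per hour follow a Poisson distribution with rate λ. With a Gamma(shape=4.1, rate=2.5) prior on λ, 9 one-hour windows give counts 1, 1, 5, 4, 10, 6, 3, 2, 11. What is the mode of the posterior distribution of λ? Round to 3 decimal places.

Σ counts = 43. Posterior: Gamma(shape = 4.1+43 = 47.1, rate = 2.5+9 = 11.5).
Mode = (α−1)/β = 46.1/11.5 = 4.009.
Mean = α/β = 47.1/11.5 = 4.096.
This is the posterior mode — the MAP estimate.

4.009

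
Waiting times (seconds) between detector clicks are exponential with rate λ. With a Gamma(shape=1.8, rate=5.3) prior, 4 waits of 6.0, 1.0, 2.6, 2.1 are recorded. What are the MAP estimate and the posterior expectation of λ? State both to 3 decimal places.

MAP estimate = 0.282, posterior expectation = 0.341

Σ times = 11.7. Posterior: Gamma(shape = 1.8+4 = 5.8, rate = 5.3+11.7 = 17.0).
Mode = (α−1)/β = 4.8/17.0 = 0.282.
Mean = α/β = 5.8/17.0 = 0.341.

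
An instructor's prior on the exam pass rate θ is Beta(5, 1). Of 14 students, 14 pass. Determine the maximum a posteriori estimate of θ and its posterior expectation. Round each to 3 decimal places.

Posterior: Beta(5+14, 1+0) = Beta(19, 1).
Since β = 1 ≤ 1 and α > 1, the Beta density is monotone increasing on [0,1]; the mode is at 1.
Mean = 19/(19+1) = 0.950.
The posterior is left-skewed, so the mode exceeds the mean.

maximum a posteriori estimate = 1.000, posterior expectation = 0.950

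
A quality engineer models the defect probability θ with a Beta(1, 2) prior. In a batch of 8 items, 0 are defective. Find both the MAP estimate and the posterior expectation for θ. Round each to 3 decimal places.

MAP = 0.000, posterior mean = 0.091

Posterior: Beta(1+0, 2+8) = Beta(1, 10).
Since α = 1 ≤ 1 and β > 1, the Beta density is monotone decreasing on [0,1]; the mode is at 0.
Mean = 1/(1+10) = 0.091.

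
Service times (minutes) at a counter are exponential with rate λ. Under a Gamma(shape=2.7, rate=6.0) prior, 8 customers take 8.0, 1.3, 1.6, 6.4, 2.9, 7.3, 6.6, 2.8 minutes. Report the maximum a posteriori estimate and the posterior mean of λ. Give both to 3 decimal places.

maximum a posteriori estimate = 0.226, posterior mean = 0.249

Σ times = 36.9. Posterior: Gamma(shape = 2.7+8 = 10.7, rate = 6.0+36.9 = 42.9).
Mode = (α−1)/β = 9.7/42.9 = 0.226.
Mean = α/β = 10.7/42.9 = 0.249.
The mean is pulled above the mode by the posterior's right skew.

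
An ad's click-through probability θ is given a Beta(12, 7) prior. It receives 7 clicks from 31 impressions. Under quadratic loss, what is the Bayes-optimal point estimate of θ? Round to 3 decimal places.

Posterior: Beta(12+7, 7+24) = Beta(19, 31).
Mode = (19−1)/(19+31−2) = 18/48 = 0.375.
Mean = 19/(19+31) = 19/50 = 0.380.
Quadratic loss ⇒ the optimal estimator is the posterior mean.

0.380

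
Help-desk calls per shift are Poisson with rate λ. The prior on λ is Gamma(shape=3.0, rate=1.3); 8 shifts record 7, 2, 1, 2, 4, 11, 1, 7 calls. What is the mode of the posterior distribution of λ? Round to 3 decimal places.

3.978

Σ counts = 35. Posterior: Gamma(shape = 3.0+35 = 38.0, rate = 1.3+8 = 9.3).
Mode = (α−1)/β = 37.0/9.3 = 3.978.
Mean = α/β = 38.0/9.3 = 4.086.
This is the posterior mode — the MAP estimate.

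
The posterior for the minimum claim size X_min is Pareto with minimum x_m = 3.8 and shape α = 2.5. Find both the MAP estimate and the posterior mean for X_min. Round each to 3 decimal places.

The Pareto density is strictly decreasing on [x_m, ∞), so the mode is x_m = 3.800.
Mean = α·x_m/(α−1) = 2.5·3.8/1.5 = 6.333.
The mean is pulled above the mode by the posterior's right skew.

MAP: 3.800. Posterior mean: 6.333.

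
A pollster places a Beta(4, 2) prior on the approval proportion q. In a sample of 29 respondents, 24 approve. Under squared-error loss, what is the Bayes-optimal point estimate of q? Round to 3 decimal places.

0.800

Posterior: Beta(4+24, 2+5) = Beta(28, 7).
Mode = (28−1)/(28+7−2) = 27/33 = 0.818.
Mean = 28/(28+7) = 28/35 = 0.800.
Squared-error loss ⇒ the optimal estimator is the posterior mean.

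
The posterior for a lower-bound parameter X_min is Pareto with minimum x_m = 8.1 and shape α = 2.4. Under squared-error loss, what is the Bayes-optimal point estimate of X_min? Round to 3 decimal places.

The Pareto density is strictly decreasing on [x_m, ∞), so the mode is x_m = 8.100.
Mean = α·x_m/(α−1) = 2.4·8.1/1.4 = 13.886.
Squared-error loss ⇒ the optimal estimator is the posterior mean.

13.886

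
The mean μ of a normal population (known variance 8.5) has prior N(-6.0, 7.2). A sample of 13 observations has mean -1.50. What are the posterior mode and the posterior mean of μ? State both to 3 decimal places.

MAP: -1.875. Posterior mean: -1.875.

Posterior for μ is Normal. Precision-weighted mean: (1/7.2·-6.0 + 13/8.5·-1.50) / (1/7.2 + 13/8.5) = -1.875.
A Normal posterior is symmetric, so mode = mean.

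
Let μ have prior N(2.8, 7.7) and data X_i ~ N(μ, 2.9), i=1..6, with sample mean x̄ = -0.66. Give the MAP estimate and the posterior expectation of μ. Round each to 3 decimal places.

MAP = -0.456, posterior mean = -0.456

Posterior for μ is Normal. Precision-weighted mean: (1/7.7·2.8 + 6/2.9·-0.66) / (1/7.7 + 6/2.9) = -0.456.
A Normal posterior is symmetric, so mode = mean.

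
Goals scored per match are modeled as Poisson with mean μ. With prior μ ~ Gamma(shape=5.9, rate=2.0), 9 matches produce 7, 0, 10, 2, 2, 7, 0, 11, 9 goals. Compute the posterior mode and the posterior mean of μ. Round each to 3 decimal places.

MAP = 4.809, posterior mean = 4.900

Σ counts = 48. Posterior: Gamma(shape = 5.9+48 = 53.9, rate = 2.0+9 = 11.0).
Mode = (α−1)/β = 52.9/11.0 = 4.809.
Mean = α/β = 53.9/11.0 = 4.900.
The posterior is right-skewed, so the mean exceeds the mode.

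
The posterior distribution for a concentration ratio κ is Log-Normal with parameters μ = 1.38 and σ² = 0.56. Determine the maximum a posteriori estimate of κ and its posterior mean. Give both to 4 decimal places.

MAP = 2.2705; posterior mean = 5.2593

Mode = exp(μ − σ²) = exp(0.82) = 2.2705.
Mean = exp(μ + σ²/2) = exp(1.660) = 5.2593.
The posterior is right-skewed, so the mean exceeds the mode.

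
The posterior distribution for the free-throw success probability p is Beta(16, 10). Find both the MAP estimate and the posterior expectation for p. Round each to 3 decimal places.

Mode = (16−1)/(16+10−2) = 15/24 = 0.625.
Mean = 16/(16+10) = 16/26 = 0.615.

MAP = 0.625; posterior mean = 0.615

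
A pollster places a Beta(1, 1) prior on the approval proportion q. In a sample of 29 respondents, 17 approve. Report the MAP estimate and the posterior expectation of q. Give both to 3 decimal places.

Posterior: Beta(1+17, 1+12) = Beta(18, 13).
Mode = (18−1)/(18+13−2) = 17/29 = 0.586.
With a flat prior the MAP equals the MLE, 17/29.
Mean = 18/(18+13) = 18/31 = 0.581.
The posterior is left-skewed, so the mode exceeds the mean.

q_MAP = 0.586, E[q|data] = 0.581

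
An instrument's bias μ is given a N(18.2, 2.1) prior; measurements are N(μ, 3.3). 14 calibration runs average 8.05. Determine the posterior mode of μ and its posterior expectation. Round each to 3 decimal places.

Posterior for μ is Normal. Precision-weighted mean: (1/2.1·18.2 + 14/3.3·8.05) / (1/2.1 + 14/3.3) = 9.074.
A Normal posterior is symmetric, so mode = mean.

posterior mode = 9.074, posterior expectation = 9.074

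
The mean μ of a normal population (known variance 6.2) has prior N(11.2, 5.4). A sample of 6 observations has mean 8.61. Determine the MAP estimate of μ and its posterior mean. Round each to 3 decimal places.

MAP = 9.026, posterior mean = 9.026

Posterior for μ is Normal. Precision-weighted mean: (1/5.4·11.2 + 6/6.2·8.61) / (1/5.4 + 6/6.2) = 9.026.
A Normal posterior is symmetric, so mode = mean.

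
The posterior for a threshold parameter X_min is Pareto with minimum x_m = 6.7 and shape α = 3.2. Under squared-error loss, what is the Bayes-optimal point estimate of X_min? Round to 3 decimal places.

The Pareto density is strictly decreasing on [x_m, ∞), so the mode is x_m = 6.700.
Mean = α·x_m/(α−1) = 3.2·6.7/2.2 = 9.745.
Squared-error loss ⇒ the optimal estimator is the posterior mean.

9.745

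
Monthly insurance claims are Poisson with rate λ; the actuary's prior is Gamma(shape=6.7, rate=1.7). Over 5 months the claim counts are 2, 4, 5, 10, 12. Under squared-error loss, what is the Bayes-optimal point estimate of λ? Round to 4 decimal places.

5.9254

Σ counts = 33. Posterior: Gamma(shape = 6.7+33 = 39.7, rate = 1.7+5 = 6.7).
Mode = (α−1)/β = 38.7/6.7 = 5.7761.
Mean = α/β = 39.7/6.7 = 5.9254.
Squared-error loss ⇒ the optimal estimator is the posterior mean.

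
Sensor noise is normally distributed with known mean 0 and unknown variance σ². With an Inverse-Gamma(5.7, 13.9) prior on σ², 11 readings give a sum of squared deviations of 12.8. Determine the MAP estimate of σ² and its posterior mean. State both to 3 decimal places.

Posterior: Inverse-Gamma(shape = 5.7+11/2 = 11.2, scale = 13.9+12.8/2 = 20.3).
Mode = β/(α+1) = 20.3/12.2 = 1.664.
Mean = β/(α−1) = 20.3/10.2 = 1.990.

MAP = 1.664, posterior mean = 1.990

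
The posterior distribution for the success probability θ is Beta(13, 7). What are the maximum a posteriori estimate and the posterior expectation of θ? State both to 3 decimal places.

θ_MAP = 0.667, E[θ|data] = 0.650

Mode = (13−1)/(13+7−2) = 12/18 = 0.667.
Mean = 13/(13+7) = 13/20 = 0.650.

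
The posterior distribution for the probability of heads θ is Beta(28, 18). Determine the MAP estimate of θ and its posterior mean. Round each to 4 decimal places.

MAP: 0.6136. Posterior mean: 0.6087.

Mode = (28−1)/(28+18−2) = 27/44 = 0.6136.
Mean = 28/(28+18) = 28/46 = 0.6087.
Mode > mean: the posterior has a left tail.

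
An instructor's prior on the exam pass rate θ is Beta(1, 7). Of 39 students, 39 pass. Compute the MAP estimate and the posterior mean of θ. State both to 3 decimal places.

MAP: 0.867. Posterior mean: 0.851.

Posterior: Beta(1+39, 7+0) = Beta(40, 7).
Mode = (40−1)/(40+7−2) = 39/45 = 0.867.
Mean = 40/(40+7) = 40/47 = 0.851.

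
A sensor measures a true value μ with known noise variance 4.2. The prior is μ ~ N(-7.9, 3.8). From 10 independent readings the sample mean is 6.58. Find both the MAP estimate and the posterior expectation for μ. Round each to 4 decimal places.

Posterior for μ is Normal. Precision-weighted mean: (1/3.8·-7.9 + 10/4.2·6.58) / (1/3.8 + 10/4.2) = 5.1389.
A Normal posterior is symmetric, so mode = mean.

MAP estimate = 5.1389, posterior expectation = 5.1389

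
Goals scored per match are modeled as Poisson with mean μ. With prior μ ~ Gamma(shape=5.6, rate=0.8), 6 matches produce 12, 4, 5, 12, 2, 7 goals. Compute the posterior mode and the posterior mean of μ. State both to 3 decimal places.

Σ counts = 42. Posterior: Gamma(shape = 5.6+42 = 47.6, rate = 0.8+6 = 6.8).
Mode = (α−1)/β = 46.6/6.8 = 6.853.
Mean = α/β = 47.6/6.8 = 7.000.

MAP: 6.853. Posterior mean: 7.000.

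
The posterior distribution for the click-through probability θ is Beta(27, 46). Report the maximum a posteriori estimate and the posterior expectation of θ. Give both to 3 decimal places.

Mode = (27−1)/(27+46−2) = 26/71 = 0.366.
Mean = 27/(27+46) = 27/73 = 0.370.
Right-skewed posterior ⇒ mode < mean.

maximum a posteriori estimate = 0.366, posterior expectation = 0.370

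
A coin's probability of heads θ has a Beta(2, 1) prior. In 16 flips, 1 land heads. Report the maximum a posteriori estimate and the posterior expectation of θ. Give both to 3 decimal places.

Posterior: Beta(2+1, 1+15) = Beta(3, 16).
Mode = (3−1)/(3+16−2) = 2/17 = 0.118.
Mean = 3/(3+16) = 3/19 = 0.158.

MAP = 0.118, posterior mean = 0.158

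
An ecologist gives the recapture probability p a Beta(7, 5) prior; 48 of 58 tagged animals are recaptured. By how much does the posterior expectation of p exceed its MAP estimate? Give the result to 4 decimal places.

Posterior: Beta(7+48, 5+10) = Beta(55, 15).
Mode = (55−1)/(55+15−2) = 54/68 = 0.7941.
Mean = 55/(55+15) = 55/70 = 0.7857.
Difference = 0.7857 − 0.7941 = -0.0084.
Mode > mean: the posterior has a left tail.

-0.0084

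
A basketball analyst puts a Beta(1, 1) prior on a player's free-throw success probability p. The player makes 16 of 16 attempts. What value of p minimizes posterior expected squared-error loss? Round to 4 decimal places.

0.9444

Posterior: Beta(1+16, 1+0) = Beta(17, 1).
Since β = 1 ≤ 1 and α > 1, the Beta density is monotone increasing on [0,1]; the mode is at 1.
Mean = 17/(17+1) = 0.9444.
Squared-error loss ⇒ the optimal estimator is the posterior mean.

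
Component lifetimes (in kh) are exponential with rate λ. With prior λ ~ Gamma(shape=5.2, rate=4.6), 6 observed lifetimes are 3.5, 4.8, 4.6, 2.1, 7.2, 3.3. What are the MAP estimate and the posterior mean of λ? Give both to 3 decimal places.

Σ times = 25.5. Posterior: Gamma(shape = 5.2+6 = 11.2, rate = 4.6+25.5 = 30.1).
Mode = (α−1)/β = 10.2/30.1 = 0.339.
Mean = α/β = 11.2/30.1 = 0.372.
Right-skewed posterior ⇒ mode < mean.

λ_MAP = 0.339, E[λ|data] = 0.372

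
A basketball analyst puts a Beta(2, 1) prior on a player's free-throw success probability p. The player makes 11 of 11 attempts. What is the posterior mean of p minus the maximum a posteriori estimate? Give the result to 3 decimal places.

-0.071

Posterior: Beta(2+11, 1+0) = Beta(13, 1).
Since β = 1 ≤ 1 and α > 1, the Beta density is monotone increasing on [0,1]; the mode is at 1.
Mean = 13/(13+1) = 0.929.
Difference = 0.929 − 1.000 = -0.071.
The posterior is left-skewed, so the mode exceeds the mean.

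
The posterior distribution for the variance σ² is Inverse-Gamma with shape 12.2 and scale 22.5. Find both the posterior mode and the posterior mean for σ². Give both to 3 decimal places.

Mode = β/(α+1) = 22.5/13.2 = 1.705.
Mean = β/(α−1) = 22.5/11.2 = 2.009.
The mean is pulled above the mode by the posterior's right skew.

MAP = 1.705; posterior mean = 2.009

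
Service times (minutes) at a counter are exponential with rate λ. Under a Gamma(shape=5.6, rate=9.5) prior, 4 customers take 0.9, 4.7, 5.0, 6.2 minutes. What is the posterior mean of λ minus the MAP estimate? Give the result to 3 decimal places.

Σ times = 16.8. Posterior: Gamma(shape = 5.6+4 = 9.6, rate = 9.5+16.8 = 26.3).
Mode = (α−1)/β = 8.6/26.3 = 0.327.
Mean = α/β = 9.6/26.3 = 0.365.
Difference = 0.365 − 0.327 = 0.038.
The mean is pulled above the mode by the posterior's right skew.

0.038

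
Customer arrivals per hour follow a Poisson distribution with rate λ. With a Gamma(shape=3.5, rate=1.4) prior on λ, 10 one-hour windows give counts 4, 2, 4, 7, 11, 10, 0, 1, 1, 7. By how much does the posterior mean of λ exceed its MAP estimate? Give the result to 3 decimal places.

0.088

Σ counts = 47. Posterior: Gamma(shape = 3.5+47 = 50.5, rate = 1.4+10 = 11.4).
Mode = (α−1)/β = 49.5/11.4 = 4.342.
Mean = α/β = 50.5/11.4 = 4.430.
Difference = 4.430 − 4.342 = 0.088.
The mean is pulled above the mode by the posterior's right skew.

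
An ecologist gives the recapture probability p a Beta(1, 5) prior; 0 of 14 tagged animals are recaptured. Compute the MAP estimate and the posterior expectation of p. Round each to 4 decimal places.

p_MAP = 0.0000, E[p|data] = 0.0500

Posterior: Beta(1+0, 5+14) = Beta(1, 19).
Since α = 1 ≤ 1 and β > 1, the Beta density is monotone decreasing on [0,1]; the mode is at 0.
Mean = 1/(1+19) = 0.0500.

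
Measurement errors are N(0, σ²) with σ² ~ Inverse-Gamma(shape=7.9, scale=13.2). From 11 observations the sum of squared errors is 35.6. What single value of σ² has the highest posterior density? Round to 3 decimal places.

Posterior: Inverse-Gamma(shape = 7.9+11/2 = 13.4, scale = 13.2+35.6/2 = 31.0).
Mode = β/(α+1) = 31.0/14.4 = 2.153.
Mean = β/(α−1) = 31.0/12.4 = 2.500.
This is the posterior mode — the MAP estimate.

2.153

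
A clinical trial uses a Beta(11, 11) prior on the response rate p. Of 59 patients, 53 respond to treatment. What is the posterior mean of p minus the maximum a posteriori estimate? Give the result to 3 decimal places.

Posterior: Beta(11+53, 11+6) = Beta(64, 17).
Mode = (64−1)/(64+17−2) = 63/79 = 0.797.
Mean = 64/(64+17) = 64/81 = 0.790.
Difference = 0.790 − 0.797 = -0.007.

-0.007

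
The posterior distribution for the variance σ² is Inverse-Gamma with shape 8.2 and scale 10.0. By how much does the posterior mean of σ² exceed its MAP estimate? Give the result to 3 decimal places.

0.302

Mode = β/(α+1) = 10.0/9.2 = 1.087.
Mean = β/(α−1) = 10.0/7.2 = 1.389.
Difference = 1.389 − 1.087 = 0.302.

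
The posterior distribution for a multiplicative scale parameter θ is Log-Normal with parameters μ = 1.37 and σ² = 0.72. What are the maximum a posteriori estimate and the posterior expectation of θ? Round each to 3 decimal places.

θ_MAP = 1.916, E[θ|data] = 5.641

Mode = exp(μ − σ²) = exp(0.65) = 1.916.
Mean = exp(μ + σ²/2) = exp(1.730) = 5.641.
Mean > mode: the posterior has a right tail.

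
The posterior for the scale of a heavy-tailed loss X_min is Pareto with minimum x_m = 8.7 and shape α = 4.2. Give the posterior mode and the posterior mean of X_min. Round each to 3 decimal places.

The Pareto density is strictly decreasing on [x_m, ∞), so the mode is x_m = 8.700.
Mean = α·x_m/(α−1) = 4.2·8.7/3.2 = 11.419.

X_min_MAP = 8.700, E[X_min|data] = 11.419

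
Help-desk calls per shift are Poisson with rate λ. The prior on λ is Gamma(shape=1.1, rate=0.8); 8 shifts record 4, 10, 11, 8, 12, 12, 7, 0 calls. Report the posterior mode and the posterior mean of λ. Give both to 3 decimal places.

Σ counts = 64. Posterior: Gamma(shape = 1.1+64 = 65.1, rate = 0.8+8 = 8.8).
Mode = (α−1)/β = 64.1/8.8 = 7.284.
Mean = α/β = 65.1/8.8 = 7.398.
The mean is pulled above the mode by the posterior's right skew.

MAP: 7.284. Posterior mean: 7.398.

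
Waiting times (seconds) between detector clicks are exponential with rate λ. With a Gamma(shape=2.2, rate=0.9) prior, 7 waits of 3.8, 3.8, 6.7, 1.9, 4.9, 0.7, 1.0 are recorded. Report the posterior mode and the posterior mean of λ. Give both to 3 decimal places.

MAP = 0.346, posterior mean = 0.388

Σ times = 22.8. Posterior: Gamma(shape = 2.2+7 = 9.2, rate = 0.9+22.8 = 23.7).
Mode = (α−1)/β = 8.2/23.7 = 0.346.
Mean = α/β = 9.2/23.7 = 0.388.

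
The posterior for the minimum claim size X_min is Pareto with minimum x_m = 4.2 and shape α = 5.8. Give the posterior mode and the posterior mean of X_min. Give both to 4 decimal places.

X_min_MAP = 4.2000, E[X_min|data] = 5.0750

The Pareto density is strictly decreasing on [x_m, ∞), so the mode is x_m = 4.2000.
Mean = α·x_m/(α−1) = 5.8·4.2/4.8 = 5.0750.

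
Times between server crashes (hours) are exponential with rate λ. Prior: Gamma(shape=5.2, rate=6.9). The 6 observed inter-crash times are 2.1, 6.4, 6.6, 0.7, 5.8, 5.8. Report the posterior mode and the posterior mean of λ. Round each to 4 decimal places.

Σ times = 27.4. Posterior: Gamma(shape = 5.2+6 = 11.2, rate = 6.9+27.4 = 34.3).
Mode = (α−1)/β = 10.2/34.3 = 0.2974.
Mean = α/β = 11.2/34.3 = 0.3265.

MAP = 0.2974, posterior mean = 0.3265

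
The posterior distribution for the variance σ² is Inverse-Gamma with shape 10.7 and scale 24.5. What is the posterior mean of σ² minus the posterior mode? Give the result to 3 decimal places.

Mode = β/(α+1) = 24.5/11.7 = 2.094.
Mean = β/(α−1) = 24.5/9.7 = 2.526.
Difference = 2.526 − 2.094 = 0.432.
The mean is pulled above the mode by the posterior's right skew.

0.432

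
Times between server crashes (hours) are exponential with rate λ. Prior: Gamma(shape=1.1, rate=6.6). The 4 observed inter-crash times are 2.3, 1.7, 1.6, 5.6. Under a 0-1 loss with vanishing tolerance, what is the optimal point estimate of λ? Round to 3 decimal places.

0.230

Σ times = 11.2. Posterior: Gamma(shape = 1.1+4 = 5.1, rate = 6.6+11.2 = 17.8).
Mode = (α−1)/β = 4.1/17.8 = 0.230.
Mean = α/β = 5.1/17.8 = 0.287.
This is the posterior mode — the MAP estimate.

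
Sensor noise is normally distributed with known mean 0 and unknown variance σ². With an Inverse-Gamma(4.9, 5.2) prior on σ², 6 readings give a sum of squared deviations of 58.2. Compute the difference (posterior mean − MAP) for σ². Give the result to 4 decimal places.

Posterior: Inverse-Gamma(shape = 4.9+6/2 = 7.9, scale = 5.2+58.2/2 = 34.3).
Mode = β/(α+1) = 34.3/8.9 = 3.8539.
Mean = β/(α−1) = 34.3/6.9 = 4.9710.
Difference = 4.9710 − 3.8539 = 1.1171.

1.1171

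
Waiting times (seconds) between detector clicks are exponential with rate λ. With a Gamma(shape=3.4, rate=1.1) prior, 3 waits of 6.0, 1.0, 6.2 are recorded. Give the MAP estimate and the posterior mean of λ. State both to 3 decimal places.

Σ times = 13.2. Posterior: Gamma(shape = 3.4+3 = 6.4, rate = 1.1+13.2 = 14.3).
Mode = (α−1)/β = 5.4/14.3 = 0.378.
Mean = α/β = 6.4/14.3 = 0.448.

λ_MAP = 0.378, E[λ|data] = 0.448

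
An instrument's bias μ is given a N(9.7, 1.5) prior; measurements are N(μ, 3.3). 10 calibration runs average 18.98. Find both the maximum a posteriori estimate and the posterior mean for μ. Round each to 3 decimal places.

MAP = 17.307, posterior mean = 17.307

Posterior for μ is Normal. Precision-weighted mean: (1/1.5·9.7 + 10/3.3·18.98) / (1/1.5 + 10/3.3) = 17.307.
A Normal posterior is symmetric, so mode = mean.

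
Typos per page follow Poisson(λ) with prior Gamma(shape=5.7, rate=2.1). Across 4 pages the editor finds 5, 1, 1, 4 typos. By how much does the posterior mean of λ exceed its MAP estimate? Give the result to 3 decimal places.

0.164

Σ counts = 11. Posterior: Gamma(shape = 5.7+11 = 16.7, rate = 2.1+4 = 6.1).
Mode = (α−1)/β = 15.7/6.1 = 2.574.
Mean = α/β = 16.7/6.1 = 2.738.
Difference = 2.738 − 2.574 = 0.164.
The mean is pulled above the mode by the posterior's right skew.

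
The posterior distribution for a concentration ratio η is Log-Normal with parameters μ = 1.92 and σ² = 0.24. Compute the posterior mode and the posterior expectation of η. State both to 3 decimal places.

posterior mode = 5.366, posterior expectation = 7.691

Mode = exp(μ − σ²) = exp(1.68) = 5.366.
Mean = exp(μ + σ²/2) = exp(2.040) = 7.691.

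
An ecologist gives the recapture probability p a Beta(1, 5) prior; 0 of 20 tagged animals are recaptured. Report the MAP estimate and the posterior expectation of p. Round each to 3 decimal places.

MAP = 0.000; posterior mean = 0.038

Posterior: Beta(1+0, 5+20) = Beta(1, 25).
Since α = 1 ≤ 1 and β > 1, the Beta density is monotone decreasing on [0,1]; the mode is at 0.
Mean = 1/(1+25) = 0.038.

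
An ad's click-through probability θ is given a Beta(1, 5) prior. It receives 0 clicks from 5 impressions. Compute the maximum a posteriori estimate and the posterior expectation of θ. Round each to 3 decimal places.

Posterior: Beta(1+0, 5+5) = Beta(1, 10).
Since α = 1 ≤ 1 and β > 1, the Beta density is monotone decreasing on [0,1]; the mode is at 0.
Mean = 1/(1+10) = 0.091.
Right-skewed posterior ⇒ mode < mean.

MAP = 0.000; posterior mean = 0.091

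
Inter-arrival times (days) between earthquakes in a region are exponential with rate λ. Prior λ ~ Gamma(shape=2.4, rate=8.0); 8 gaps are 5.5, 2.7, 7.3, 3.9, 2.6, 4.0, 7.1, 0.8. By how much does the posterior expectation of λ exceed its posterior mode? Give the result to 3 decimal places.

0.024

Σ times = 33.9. Posterior: Gamma(shape = 2.4+8 = 10.4, rate = 8.0+33.9 = 41.9).
Mode = (α−1)/β = 9.4/41.9 = 0.224.
Mean = α/β = 10.4/41.9 = 0.248.
Difference = 0.248 − 0.224 = 0.024.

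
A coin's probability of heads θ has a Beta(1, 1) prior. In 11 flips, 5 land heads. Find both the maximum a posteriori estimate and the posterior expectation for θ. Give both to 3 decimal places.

Posterior: Beta(1+5, 1+6) = Beta(6, 7).
Mode = (6−1)/(6+7−2) = 5/11 = 0.455.
With a flat prior the MAP equals the MLE, 5/11.
Mean = 6/(6+7) = 6/13 = 0.462.

MAP = 0.455; posterior mean = 0.462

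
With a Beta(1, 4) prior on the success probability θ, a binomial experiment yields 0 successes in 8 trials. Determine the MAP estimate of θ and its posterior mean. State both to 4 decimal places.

MAP: 0.0000. Posterior mean: 0.0769.

Posterior: Beta(1+0, 4+8) = Beta(1, 12).
Since α = 1 ≤ 1 and β > 1, the Beta density is monotone decreasing on [0,1]; the mode is at 0.
Mean = 1/(1+12) = 0.0769.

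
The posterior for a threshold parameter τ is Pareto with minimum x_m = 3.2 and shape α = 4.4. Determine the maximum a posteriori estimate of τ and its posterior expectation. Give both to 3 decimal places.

The Pareto density is strictly decreasing on [x_m, ∞), so the mode is x_m = 3.200.
Mean = α·x_m/(α−1) = 4.4·3.2/3.4 = 4.141.
Right-skewed posterior ⇒ mode < mean.

MAP = 3.200, posterior mean = 4.141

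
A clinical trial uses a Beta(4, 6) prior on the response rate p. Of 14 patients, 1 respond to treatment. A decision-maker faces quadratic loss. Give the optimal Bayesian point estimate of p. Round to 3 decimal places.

0.208

Posterior: Beta(4+1, 6+13) = Beta(5, 19).
Mode = (5−1)/(5+19−2) = 4/22 = 0.182.
Mean = 5/(5+19) = 5/24 = 0.208.
Quadratic loss ⇒ the optimal estimator is the posterior mean.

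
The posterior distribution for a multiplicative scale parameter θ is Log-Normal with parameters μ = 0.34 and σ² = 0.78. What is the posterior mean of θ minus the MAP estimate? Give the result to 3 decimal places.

Mode = exp(μ − σ²) = exp(-0.44) = 0.644.
Mean = exp(μ + σ²/2) = exp(0.730) = 2.075.
Difference = 2.075 − 0.644 = 1.431.
Right-skewed posterior ⇒ mode < mean.

1.431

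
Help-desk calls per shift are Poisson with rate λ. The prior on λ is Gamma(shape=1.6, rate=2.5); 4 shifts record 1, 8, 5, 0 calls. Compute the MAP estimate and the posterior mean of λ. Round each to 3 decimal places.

Σ counts = 14. Posterior: Gamma(shape = 1.6+14 = 15.6, rate = 2.5+4 = 6.5).
Mode = (α−1)/β = 14.6/6.5 = 2.246.
Mean = α/β = 15.6/6.5 = 2.400.

λ_MAP = 2.246, E[λ|data] = 2.400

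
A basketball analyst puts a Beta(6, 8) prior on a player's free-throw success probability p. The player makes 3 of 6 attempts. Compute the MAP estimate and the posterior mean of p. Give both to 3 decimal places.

Posterior: Beta(6+3, 8+3) = Beta(9, 11).
Mode = (9−1)/(9+11−2) = 8/18 = 0.444.
Mean = 9/(9+11) = 9/20 = 0.450.
The posterior is right-skewed, so the mean exceeds the mode.

MAP: 0.444. Posterior mean: 0.450.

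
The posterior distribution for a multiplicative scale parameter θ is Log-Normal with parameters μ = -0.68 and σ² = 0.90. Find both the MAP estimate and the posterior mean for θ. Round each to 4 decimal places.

θ_MAP = 0.2060, E[θ|data] = 0.7945

Mode = exp(μ − σ²) = exp(-1.58) = 0.2060.
Mean = exp(μ + σ²/2) = exp(-0.230) = 0.7945.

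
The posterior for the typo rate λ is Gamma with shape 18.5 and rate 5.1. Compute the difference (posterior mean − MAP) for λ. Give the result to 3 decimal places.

Mode = (α−1)/β = 17.5/5.1 = 3.431.
Mean = α/β = 18.5/5.1 = 3.627.
Difference = 3.627 − 3.431 = 0.196.
Mean > mode: the posterior has a right tail.

0.196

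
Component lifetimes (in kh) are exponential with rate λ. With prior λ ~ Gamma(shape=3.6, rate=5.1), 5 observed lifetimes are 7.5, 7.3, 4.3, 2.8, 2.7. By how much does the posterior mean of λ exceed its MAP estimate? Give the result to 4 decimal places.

0.0337

Σ times = 24.6. Posterior: Gamma(shape = 3.6+5 = 8.6, rate = 5.1+24.6 = 29.7).
Mode = (α−1)/β = 7.6/29.7 = 0.2559.
Mean = α/β = 8.6/29.7 = 0.2896.
Difference = 0.2896 − 0.2559 = 0.0337.
The posterior is right-skewed, so the mean exceeds the mode.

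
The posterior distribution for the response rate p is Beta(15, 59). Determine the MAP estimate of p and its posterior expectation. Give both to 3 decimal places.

MAP estimate = 0.194, posterior expectation = 0.203

Mode = (15−1)/(15+59−2) = 14/72 = 0.194.
Mean = 15/(15+59) = 15/74 = 0.203.
Right-skewed posterior ⇒ mode < mean.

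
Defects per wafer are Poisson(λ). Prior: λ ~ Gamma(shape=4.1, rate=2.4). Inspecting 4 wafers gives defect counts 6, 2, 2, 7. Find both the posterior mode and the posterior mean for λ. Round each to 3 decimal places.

posterior mode = 3.141, posterior mean = 3.297

Σ counts = 17. Posterior: Gamma(shape = 4.1+17 = 21.1, rate = 2.4+4 = 6.4).
Mode = (α−1)/β = 20.1/6.4 = 3.141.
Mean = α/β = 21.1/6.4 = 3.297.
Right-skewed posterior ⇒ mode < mean.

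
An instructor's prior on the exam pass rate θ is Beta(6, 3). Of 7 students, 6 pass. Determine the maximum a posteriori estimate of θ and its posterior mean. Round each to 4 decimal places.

Posterior: Beta(6+6, 3+1) = Beta(12, 4).
Mode = (12−1)/(12+4−2) = 11/14 = 0.7857.
Mean = 12/(12+4) = 12/16 = 0.7500.

MAP: 0.7857. Posterior mean: 0.7500.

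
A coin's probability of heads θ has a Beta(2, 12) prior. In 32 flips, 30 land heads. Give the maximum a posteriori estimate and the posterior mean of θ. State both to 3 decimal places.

MAP: 0.705. Posterior mean: 0.696.

Posterior: Beta(2+30, 12+2) = Beta(32, 14).
Mode = (32−1)/(32+14−2) = 31/44 = 0.705.
Mean = 32/(32+14) = 32/46 = 0.696.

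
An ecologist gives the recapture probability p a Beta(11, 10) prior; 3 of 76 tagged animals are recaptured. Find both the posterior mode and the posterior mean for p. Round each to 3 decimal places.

Posterior: Beta(11+3, 10+73) = Beta(14, 83).
Mode = (14−1)/(14+83−2) = 13/95 = 0.137.
Mean = 14/(14+83) = 14/97 = 0.144.
The posterior is right-skewed, so the mean exceeds the mode.

MAP = 0.137, posterior mean = 0.144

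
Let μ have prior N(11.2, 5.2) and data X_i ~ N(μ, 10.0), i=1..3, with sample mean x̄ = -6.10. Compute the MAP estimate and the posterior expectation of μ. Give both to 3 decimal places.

MAP = 0.658; posterior mean = 0.658

Posterior for μ is Normal. Precision-weighted mean: (1/5.2·11.2 + 3/10.0·-6.10) / (1/5.2 + 3/10.0) = 0.658.
A Normal posterior is symmetric, so mode = mean.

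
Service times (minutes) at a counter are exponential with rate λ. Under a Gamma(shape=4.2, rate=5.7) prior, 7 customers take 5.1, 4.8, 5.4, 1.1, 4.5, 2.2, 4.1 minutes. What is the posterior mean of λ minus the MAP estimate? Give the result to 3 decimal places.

0.030

Σ times = 27.2. Posterior: Gamma(shape = 4.2+7 = 11.2, rate = 5.7+27.2 = 32.9).
Mode = (α−1)/β = 10.2/32.9 = 0.310.
Mean = α/β = 11.2/32.9 = 0.340.
Difference = 0.340 − 0.310 = 0.030.
The posterior is right-skewed, so the mean exceeds the mode.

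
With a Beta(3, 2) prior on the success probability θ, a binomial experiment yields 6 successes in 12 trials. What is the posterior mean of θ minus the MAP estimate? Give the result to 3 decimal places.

-0.004

Posterior: Beta(3+6, 2+6) = Beta(9, 8).
Mode = (9−1)/(9+8−2) = 8/15 = 0.533.
Mean = 9/(9+8) = 9/17 = 0.529.
Difference = 0.529 − 0.533 = -0.004.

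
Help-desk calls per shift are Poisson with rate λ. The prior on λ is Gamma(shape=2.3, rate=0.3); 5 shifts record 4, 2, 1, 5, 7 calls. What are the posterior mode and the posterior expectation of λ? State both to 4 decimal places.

Σ counts = 19. Posterior: Gamma(shape = 2.3+19 = 21.3, rate = 0.3+5 = 5.3).
Mode = (α−1)/β = 20.3/5.3 = 3.8302.
Mean = α/β = 21.3/5.3 = 4.0189.

posterior mode = 3.8302, posterior expectation = 4.0189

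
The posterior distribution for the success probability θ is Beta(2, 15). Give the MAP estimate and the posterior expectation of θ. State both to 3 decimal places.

θ_MAP = 0.067, E[θ|data] = 0.118

Mode = (2−1)/(2+15−2) = 1/15 = 0.067.
Mean = 2/(2+15) = 2/17 = 0.118.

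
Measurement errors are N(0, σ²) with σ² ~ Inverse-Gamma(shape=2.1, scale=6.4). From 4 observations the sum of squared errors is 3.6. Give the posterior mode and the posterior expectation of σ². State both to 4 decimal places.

posterior mode = 1.6078, posterior expectation = 2.6452

Posterior: Inverse-Gamma(shape = 2.1+4/2 = 4.1, scale = 6.4+3.6/2 = 8.2).
Mode = β/(α+1) = 8.2/5.1 = 1.6078.
Mean = β/(α−1) = 8.2/3.1 = 2.6452.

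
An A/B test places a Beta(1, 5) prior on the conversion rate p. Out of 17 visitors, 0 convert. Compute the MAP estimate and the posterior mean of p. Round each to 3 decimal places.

MAP estimate = 0.000, posterior mean = 0.043

Posterior: Beta(1+0, 5+17) = Beta(1, 22).
Since α = 1 ≤ 1 and β > 1, the Beta density is monotone decreasing on [0,1]; the mode is at 0.
Mean = 1/(1+22) = 0.043.
The mean is pulled above the mode by the posterior's right skew.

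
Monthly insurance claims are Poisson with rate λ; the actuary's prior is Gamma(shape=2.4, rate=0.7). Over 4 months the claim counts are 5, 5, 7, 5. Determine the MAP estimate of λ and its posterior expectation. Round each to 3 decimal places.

Σ counts = 22. Posterior: Gamma(shape = 2.4+22 = 24.4, rate = 0.7+4 = 4.7).
Mode = (α−1)/β = 23.4/4.7 = 4.979.
Mean = α/β = 24.4/4.7 = 5.191.

MAP estimate = 4.979, posterior expectation = 5.191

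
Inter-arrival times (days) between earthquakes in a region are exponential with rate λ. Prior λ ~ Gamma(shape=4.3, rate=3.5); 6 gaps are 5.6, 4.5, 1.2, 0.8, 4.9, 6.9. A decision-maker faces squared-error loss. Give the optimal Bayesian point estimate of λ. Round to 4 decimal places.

0.3759

Σ times = 23.9. Posterior: Gamma(shape = 4.3+6 = 10.3, rate = 3.5+23.9 = 27.4).
Mode = (α−1)/β = 9.3/27.4 = 0.3394.
Mean = α/β = 10.3/27.4 = 0.3759.
Squared-error loss ⇒ the optimal estimator is the posterior mean.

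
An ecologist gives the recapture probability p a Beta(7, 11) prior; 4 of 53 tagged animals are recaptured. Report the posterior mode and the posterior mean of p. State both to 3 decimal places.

MAP: 0.145. Posterior mean: 0.155.

Posterior: Beta(7+4, 11+49) = Beta(11, 60).
Mode = (11−1)/(11+60−2) = 10/69 = 0.145.
Mean = 11/(11+60) = 11/71 = 0.155.
The posterior is right-skewed, so the mean exceeds the mode.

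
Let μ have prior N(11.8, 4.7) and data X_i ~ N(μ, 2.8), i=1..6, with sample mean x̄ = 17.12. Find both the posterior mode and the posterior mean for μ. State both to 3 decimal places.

Posterior for μ is Normal. Precision-weighted mean: (1/4.7·11.8 + 6/2.8·17.12) / (1/4.7 + 6/2.8) = 16.639.
A Normal posterior is symmetric, so mode = mean.

MAP: 16.639. Posterior mean: 16.639.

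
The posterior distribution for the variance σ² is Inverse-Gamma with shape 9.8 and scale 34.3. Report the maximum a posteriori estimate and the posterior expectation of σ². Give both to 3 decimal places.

MAP: 3.176. Posterior mean: 3.898.

Mode = β/(α+1) = 34.3/10.8 = 3.176.
Mean = β/(α−1) = 34.3/8.8 = 3.898.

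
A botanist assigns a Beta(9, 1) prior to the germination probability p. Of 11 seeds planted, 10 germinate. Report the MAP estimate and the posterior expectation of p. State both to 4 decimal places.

MAP = 0.9474, posterior mean = 0.9048

Posterior: Beta(9+10, 1+1) = Beta(19, 2).
Mode = (19−1)/(19+2−2) = 18/19 = 0.9474.
Mean = 19/(19+2) = 19/21 = 0.9048.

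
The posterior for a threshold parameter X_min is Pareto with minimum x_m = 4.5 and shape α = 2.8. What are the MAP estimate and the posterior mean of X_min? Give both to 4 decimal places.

MAP: 4.5000. Posterior mean: 7.0000.

The Pareto density is strictly decreasing on [x_m, ∞), so the mode is x_m = 4.5000.
Mean = α·x_m/(α−1) = 2.8·4.5/1.8 = 7.0000.
Right-skewed posterior ⇒ mode < mean.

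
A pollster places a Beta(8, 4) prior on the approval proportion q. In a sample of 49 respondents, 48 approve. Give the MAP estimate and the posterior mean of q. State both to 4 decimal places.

MAP estimate = 0.9322, posterior mean = 0.9180

Posterior: Beta(8+48, 4+1) = Beta(56, 5).
Mode = (56−1)/(56+5−2) = 55/59 = 0.9322.
Mean = 56/(56+5) = 56/61 = 0.9180.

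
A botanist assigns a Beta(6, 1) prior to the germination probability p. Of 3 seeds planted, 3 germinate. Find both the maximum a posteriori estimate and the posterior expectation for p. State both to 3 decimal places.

Posterior: Beta(6+3, 1+0) = Beta(9, 1).
Since β = 1 ≤ 1 and α > 1, the Beta density is monotone increasing on [0,1]; the mode is at 1.
Mean = 9/(9+1) = 0.900.

MAP = 1.000; posterior mean = 0.900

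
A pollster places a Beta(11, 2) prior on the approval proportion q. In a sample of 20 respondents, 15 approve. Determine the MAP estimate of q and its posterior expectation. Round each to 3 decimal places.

MAP estimate = 0.806, posterior expectation = 0.788

Posterior: Beta(11+15, 2+5) = Beta(26, 7).
Mode = (26−1)/(26+7−2) = 25/31 = 0.806.
Mean = 26/(26+7) = 26/33 = 0.788.
Left-skewed posterior ⇒ mean < mode.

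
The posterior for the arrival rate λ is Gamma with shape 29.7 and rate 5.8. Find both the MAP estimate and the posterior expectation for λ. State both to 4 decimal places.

Mode = (α−1)/β = 28.7/5.8 = 4.9483.
Mean = α/β = 29.7/5.8 = 5.1207.
The posterior is right-skewed, so the mean exceeds the mode.

MAP: 4.9483. Posterior mean: 5.1207.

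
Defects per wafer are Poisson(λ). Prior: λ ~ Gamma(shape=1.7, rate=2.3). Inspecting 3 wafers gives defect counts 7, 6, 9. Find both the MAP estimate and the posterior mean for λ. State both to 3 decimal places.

λ_MAP = 4.283, E[λ|data] = 4.472

Σ counts = 22. Posterior: Gamma(shape = 1.7+22 = 23.7, rate = 2.3+3 = 5.3).
Mode = (α−1)/β = 22.7/5.3 = 4.283.
Mean = α/β = 23.7/5.3 = 4.472.
The mean is pulled above the mode by the posterior's right skew.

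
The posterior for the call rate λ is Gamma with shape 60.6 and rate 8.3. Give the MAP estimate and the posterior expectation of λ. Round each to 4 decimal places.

MAP estimate = 7.1807, posterior expectation = 7.3012

Mode = (α−1)/β = 59.6/8.3 = 7.1807.
Mean = α/β = 60.6/8.3 = 7.3012.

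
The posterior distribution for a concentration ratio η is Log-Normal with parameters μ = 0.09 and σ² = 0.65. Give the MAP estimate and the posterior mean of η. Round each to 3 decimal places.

Mode = exp(μ − σ²) = exp(-0.56) = 0.571.
Mean = exp(μ + σ²/2) = exp(0.415) = 1.514.
Right-skewed posterior ⇒ mode < mean.

MAP = 0.571; posterior mean = 1.514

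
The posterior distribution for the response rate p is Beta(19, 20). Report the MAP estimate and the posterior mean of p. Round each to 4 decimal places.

p_MAP = 0.4865, E[p|data] = 0.4872

Mode = (19−1)/(19+20−2) = 18/37 = 0.4865.
Mean = 19/(19+20) = 19/39 = 0.4872.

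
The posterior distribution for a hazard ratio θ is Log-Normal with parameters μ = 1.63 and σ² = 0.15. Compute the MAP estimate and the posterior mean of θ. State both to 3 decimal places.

MAP = 4.393, posterior mean = 5.501

Mode = exp(μ − σ²) = exp(1.48) = 4.393.
Mean = exp(μ + σ²/2) = exp(1.705) = 5.501.
The posterior is right-skewed, so the mean exceeds the mode.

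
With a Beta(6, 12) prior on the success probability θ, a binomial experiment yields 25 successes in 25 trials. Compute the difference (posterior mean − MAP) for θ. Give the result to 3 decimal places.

Posterior: Beta(6+25, 12+0) = Beta(31, 12).
Mode = (31−1)/(31+12−2) = 30/41 = 0.732.
Mean = 31/(31+12) = 31/43 = 0.721.
Difference = 0.721 − 0.732 = -0.011.

-0.011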